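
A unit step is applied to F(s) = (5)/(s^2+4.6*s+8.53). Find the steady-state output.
FVT: lim_{t→∞} y(t) = lim_{s→0} s*Y(s) where Y(s) = F(s)/s.
= lim_{s→0} F(s) = F(0) = num(0)/den(0) = 5/8.53 = 0.5862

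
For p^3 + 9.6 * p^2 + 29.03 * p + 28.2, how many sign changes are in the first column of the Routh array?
Routh array:
p^3: [1, 29.03]; p^2: [9.6, 28.2]; p^1: [26.0925]; p^0: [28.2]
First column: [1, 9.6, 26.0925, 28.2]. Sign changes = 0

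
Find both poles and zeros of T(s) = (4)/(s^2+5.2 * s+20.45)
Set denominator = 0: s^2 + 5.2*s + 20.45 = 0 → Poles: -2.6 + 3.7j, -2.6 - 3.7j
Numerator is a nonzero constant (4) → Zeros: none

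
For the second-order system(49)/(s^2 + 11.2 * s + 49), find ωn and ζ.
Standard form: ωn²/(s²+2ζωn·s+ωn²).
const=49=ωn² → ωn=7, s coeff=11.2=2ζωn → ζ=0.8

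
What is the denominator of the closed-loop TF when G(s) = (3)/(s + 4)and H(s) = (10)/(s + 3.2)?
Characteristic poly = G_den * H_den + G_num * H_num = (s^2 + 7.2*s + 12.8) + (30) = s^2 + 7.2*s + 42.8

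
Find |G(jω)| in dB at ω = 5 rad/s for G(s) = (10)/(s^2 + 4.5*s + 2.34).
Substitute s = j*5: G(j5) = -0.222217 - 0.220648j.
|G(j5)| = sqrt(Re² + Im²) = 0.3132.
20*log₁₀(0.3132) = -10.08 dB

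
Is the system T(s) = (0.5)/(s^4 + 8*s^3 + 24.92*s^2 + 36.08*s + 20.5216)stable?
Denominator: s^4 + 8*s^3 + 24.92*s^2 + 36.08*s + 20.5216 = (s + 2.2)(s + 2.2)(s^2 + 3.6*s + 4.24). Poles: -1.8 + 1j, -1.8 - 1j, -2.2, -2.2. All Re(p)<0: Yes (stable)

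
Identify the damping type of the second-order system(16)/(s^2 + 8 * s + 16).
Standard form: ωn²/(s²+2ζωn·s+ωn²) gives ωn=4, ζ=1.
Critically damped (ζ = 1)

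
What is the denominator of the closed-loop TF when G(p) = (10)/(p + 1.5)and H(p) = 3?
Characteristic poly = G_den * H_den + G_num * H_num = (p + 1.5) + (30) = p + 31.5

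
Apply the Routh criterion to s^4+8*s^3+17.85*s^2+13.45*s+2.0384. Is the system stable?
Routh array:
s^4: [1, 17.85, 2.0384]; s^3: [8, 13.45]; s^2: [16.16875, 2.0384]; s^1: [12.4414]; s^0: [2.0384]
First column: [1, 8, 16.16875, 12.4414, 2.0384]. Sign changes = 0.
Yes, stable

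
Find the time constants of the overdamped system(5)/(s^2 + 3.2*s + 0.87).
Overdamped: real poles at -0.3, -2.9. τ = -1/pole → τ₁ = 3.333, τ₂ = 0.3448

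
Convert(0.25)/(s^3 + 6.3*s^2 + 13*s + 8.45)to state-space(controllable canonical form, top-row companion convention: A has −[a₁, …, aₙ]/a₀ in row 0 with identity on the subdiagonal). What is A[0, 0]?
Reachable canonical form for den = s^3 + 6.3*s^2 + 13*s + 8.45: top row of A = -[a₁,a₂,...,aₙ]/a₀, ones on the subdiagonal, zeros elsewhere.
A = [[-6.3, -13, -8.45], [1, 0, 0], [0, 1, 0]].
A[0,0] = -6.3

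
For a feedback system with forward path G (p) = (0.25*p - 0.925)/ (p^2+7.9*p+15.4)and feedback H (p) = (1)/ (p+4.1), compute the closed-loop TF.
Closed-loop T = G/(1+GH).
Numerator: G_num * H_den = 0.25*p^2 + 0.1*p - 3.7925.
Denominator: G_den * H_den + G_num * H_num = (p^3 + 12*p^2 + 47.79*p + 63.14) + (0.25*p - 0.925) = p^3 + 12*p^2 + 48.04*p + 62.215.
T(p) = (0.25*p^2 + 0.1*p - 3.7925)/(p^3 + 12*p^2 + 48.04*p + 62.215)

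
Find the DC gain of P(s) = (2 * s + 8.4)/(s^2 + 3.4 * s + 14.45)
DC gain = P(0) = num(0)/den(0) = 8.4/14.45 = 0.5813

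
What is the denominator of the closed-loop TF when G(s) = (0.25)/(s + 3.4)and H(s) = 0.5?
Characteristic poly = G_den * H_den + G_num * H_num = (s + 3.4) + (0.125) = s + 3.525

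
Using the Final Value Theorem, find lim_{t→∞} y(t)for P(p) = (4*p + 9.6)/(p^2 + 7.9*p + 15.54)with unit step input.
FVT: lim_{t→∞} y(t) = lim_{p→0} p*Y(p) where Y(p) = P(p)/p.
= lim_{p→0} P(p) = P(0) = num(0)/den(0) = 9.6/15.54 = 0.6178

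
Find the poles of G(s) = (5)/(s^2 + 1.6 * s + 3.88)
Set denominator = 0: s^2 + 1.6*s + 3.88 = 0 → Poles: -0.8 + 1.8j, -0.8 - 1.8j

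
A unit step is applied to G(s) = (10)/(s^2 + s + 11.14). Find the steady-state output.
FVT: lim_{t→∞} y(t) = lim_{s→0} s*Y(s) where Y(s) = G(s)/s.
= lim_{s→0} G(s) = G(0) = num(0)/den(0) = 10/11.14 = 0.8977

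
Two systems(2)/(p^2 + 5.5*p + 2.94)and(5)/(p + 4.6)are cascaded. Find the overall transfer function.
Series: H = H₁ · H₂ = (n₁·n₂)/(d₁·d₂).
Num: n₁·n₂ = 10. Den: d₁·d₂ = p^3 + 10.1*p^2 + 28.24*p + 13.524.
H(p) = (10)/(p^3 + 10.1*p^2 + 28.24*p + 13.524)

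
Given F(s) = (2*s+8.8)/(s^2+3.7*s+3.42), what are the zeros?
Set numerator = 0: 2*s + 8.8 = 0 → Zeros: -4.4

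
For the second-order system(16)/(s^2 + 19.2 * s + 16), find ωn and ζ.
Standard form: ωn²/(s²+2ζωn·s+ωn²).
const=16=ωn² → ωn=4, s coeff=19.2=2ζωn → ζ=2.4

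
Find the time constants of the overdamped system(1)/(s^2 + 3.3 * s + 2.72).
Overdamped: real poles at -1.7, -1.6. τ = -1/pole → τ₁ = 0.5882, τ₂ = 0.625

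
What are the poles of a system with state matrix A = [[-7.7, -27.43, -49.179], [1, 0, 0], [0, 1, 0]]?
Eigenvalues solve det(λI - A) = 0.
Characteristic polynomial: λ^3 + 7.7*λ^2 + 27.43*λ + 49.179 = 0.
Factor: (λ + 3.9)(λ^2 + 3.8*λ + 12.61) = 0.
Roots: -1.9 + 3j, -1.9 - 3j, -3.9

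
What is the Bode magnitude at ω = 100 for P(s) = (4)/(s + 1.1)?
Substitute s = j*100: P(j100) = 0.000439947 - 0.0399952j.
|P(j100)| = sqrt(Re² + Im²) = 0.04.
20*log₁₀(0.04) = -27.96 dB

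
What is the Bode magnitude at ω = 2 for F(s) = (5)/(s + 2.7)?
Substitute s = j*2: F(j2) = 1.19575 - 0.88574j.
|F(j2)| = sqrt(Re² + Im²) = 1.488.
20*log₁₀(1.488) = 3.45 dB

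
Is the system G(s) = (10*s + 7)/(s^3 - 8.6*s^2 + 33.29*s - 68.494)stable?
Denominator: s^3 - 8.6*s^2 + 33.29*s - 68.494 = (s - 4.6)(s^2 - 4*s + 14.89). Poles: 2 + 3.3j, 2 - 3.3j, 4.6. All Re(p)<0: No (unstable)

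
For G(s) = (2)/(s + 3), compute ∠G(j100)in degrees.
Substitute s = j*100: G(j100) = 0.00059946 - 0.019982j.
∠G(j100) = atan2(Im, Re) = atan2(-0.019982, 0.00059946) = -88.28°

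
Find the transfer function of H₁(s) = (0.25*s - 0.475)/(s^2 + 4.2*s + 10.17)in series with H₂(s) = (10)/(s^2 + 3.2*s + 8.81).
Series: H = H₁ · H₂ = (n₁·n₂)/(d₁·d₂).
Num: n₁·n₂ = 2.5*s - 4.75. Den: d₁·d₂ = s^4 + 7.4*s^3 + 32.42*s^2 + 69.546*s + 89.5977.
H(s) = (2.5*s - 4.75)/(s^4 + 7.4*s^3 + 32.42*s^2 + 69.546*s + 89.5977)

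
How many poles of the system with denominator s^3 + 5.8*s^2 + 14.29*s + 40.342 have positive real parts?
s^3 + 5.8*s^2 + 14.29*s + 40.342 = (s + 4.6)(s^2 + 1.2*s + 8.77). Poles: -0.6 + 2.9j, -0.6 - 2.9j, -4.6. RHP poles (Re>0): 0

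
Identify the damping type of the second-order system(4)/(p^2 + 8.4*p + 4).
Standard form: ωn²/(p²+2ζωn·p+ωn²) gives ωn=2, ζ=2.1.
Overdamped (ζ = 2.1 > 1)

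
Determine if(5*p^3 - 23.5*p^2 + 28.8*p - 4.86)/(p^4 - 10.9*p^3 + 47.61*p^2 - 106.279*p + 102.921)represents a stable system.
Denominator: p^4 - 10.9*p^3 + 47.61*p^2 - 106.279*p + 102.921 = (p - 4.2)(p - 2.9)(p^2 - 3.8*p + 8.45). Poles: 1.9 + 2.2j, 1.9 - 2.2j, 2.9, 4.2. All Re(p)<0: No (unstable)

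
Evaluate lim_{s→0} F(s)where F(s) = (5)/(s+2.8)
DC gain = F(0) = num(0)/den(0) = 5/2.8 = 1.786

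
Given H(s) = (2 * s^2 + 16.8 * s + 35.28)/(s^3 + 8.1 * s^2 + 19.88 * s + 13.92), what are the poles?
Set denominator = 0: s^3 + 8.1*s^2 + 19.88*s + 13.92 = (s + 2.9)(s + 4)(s + 1.2) = 0 → Poles: -1.2, -2.9, -4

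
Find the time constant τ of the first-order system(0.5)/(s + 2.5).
First-order system: τ = -1/pole. Pole = -2.5. τ = -1/(-2.5) = 0.4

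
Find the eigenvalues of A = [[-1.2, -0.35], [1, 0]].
Eigenvalues solve det(λI - A) = 0.
Characteristic polynomial: λ^2 + 1.2*λ + 0.35 = 0.
Factor: (λ + 0.7)(λ + 0.5) = 0.
Roots: -0.5, -0.7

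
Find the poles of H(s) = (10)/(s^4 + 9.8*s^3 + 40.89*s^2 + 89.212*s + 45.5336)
Set denominator = 0: s^4 + 9.8*s^3 + 40.89*s^2 + 89.212*s + 45.5336 = (s + 0.7)(s + 4.7)(s^2 + 4.4*s + 13.84) = 0 → Poles: -0.7, -2.2 + 3j, -2.2 - 3j, -4.7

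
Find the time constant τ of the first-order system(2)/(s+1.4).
First-order system: τ = -1/pole. Pole = -1.4. τ = -1/(-1.4) = 0.7143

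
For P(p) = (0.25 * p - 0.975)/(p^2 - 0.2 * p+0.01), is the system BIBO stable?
Denominator: p^2 - 0.2*p + 0.01 = (p - 0.1)(p - 0.1). Poles: 0.1, 0.1. All Re(p)<0: No (unstable)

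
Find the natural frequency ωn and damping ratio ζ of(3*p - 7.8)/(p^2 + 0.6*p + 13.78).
Underdamped: complex pole -0.3 + 3.7j. ωn = |pole| = 3.712, ζ = -Re(pole)/ωn = 0.08082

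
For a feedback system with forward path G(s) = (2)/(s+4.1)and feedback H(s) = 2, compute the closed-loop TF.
Closed-loop T = G/(1+GH).
Numerator: G_num * H_den = 2.
Denominator: G_den * H_den + G_num * H_num = (s + 4.1) + (4) = s + 8.1.
T(s) = (2)/(s + 8.1)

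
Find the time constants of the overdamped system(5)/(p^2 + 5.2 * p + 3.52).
Overdamped: real poles at -0.8, -4.4. τ = -1/pole → τ₁ = 1.25, τ₂ = 0.2273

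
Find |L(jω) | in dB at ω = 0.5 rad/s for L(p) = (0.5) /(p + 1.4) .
Substitute p = j*0.5: L(j0.5) = 0.316742 - 0.113122j.
|L(j0.5)| = sqrt(Re² + Im²) = 0.3363.
20*log₁₀(0.3363) = -9.46 dB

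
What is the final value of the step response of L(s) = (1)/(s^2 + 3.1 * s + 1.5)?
FVT: lim_{t→∞} y(t) = lim_{s→0} s*Y(s) where Y(s) = L(s)/s.
= lim_{s→0} L(s) = L(0) = num(0)/den(0) = 1/1.5 = 0.6667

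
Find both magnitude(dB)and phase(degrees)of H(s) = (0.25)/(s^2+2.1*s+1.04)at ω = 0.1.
Substitute s = j*0.1: H(j0.1) = 0.233032 - 0.0475113j.
|H| = 20*log₁₀(sqrt(Re²+Im²)) = -12.47 dB.
∠H = atan2(Im, Re) = -11.52°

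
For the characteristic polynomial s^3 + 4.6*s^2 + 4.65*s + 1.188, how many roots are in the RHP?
s^3 + 4.6*s^2 + 4.65*s + 1.188 = (s + 0.4)(s + 3.3)(s + 0.9). Poles: -0.4, -0.9, -3.3. RHP poles (Re>0): 0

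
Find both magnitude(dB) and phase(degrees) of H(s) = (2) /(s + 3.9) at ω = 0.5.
Substitute s = j*0.5: H(j0.5) = 0.504528 - 0.0646831j.
|H| = 20*log₁₀(sqrt(Re²+Im²)) = -5.87 dB.
∠H = atan2(Im, Re) = -7.31°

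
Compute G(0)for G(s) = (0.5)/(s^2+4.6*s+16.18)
DC gain = G(0) = num(0)/den(0) = 0.5/16.18 = 0.0309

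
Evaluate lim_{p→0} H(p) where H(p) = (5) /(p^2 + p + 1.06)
DC gain = H(0) = num(0)/den(0) = 5/1.06 = 4.717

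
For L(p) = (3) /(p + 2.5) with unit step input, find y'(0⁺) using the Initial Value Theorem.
IVT: y'(0⁺) = lim_{p→∞} p²·Y(p) = lim_{p→∞} p·L(p).
deg(num) = 0, deg(den) = 1, relative degree = 1, so p·L(p) → (leading num)/(leading den) = 3/1 = 3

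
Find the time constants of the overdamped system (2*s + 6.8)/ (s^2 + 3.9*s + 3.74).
Overdamped: real poles at -2.2, -1.7. τ = -1/pole → τ₁ = 0.4545, τ₂ = 0.5882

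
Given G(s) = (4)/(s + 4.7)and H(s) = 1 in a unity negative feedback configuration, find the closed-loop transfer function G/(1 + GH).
Closed-loop T = G/(1+GH).
Numerator: G_num * H_den = 4.
Denominator: G_den * H_den + G_num * H_num = (s + 4.7) + (4) = s + 8.7.
T(s) = (4)/(s + 8.7)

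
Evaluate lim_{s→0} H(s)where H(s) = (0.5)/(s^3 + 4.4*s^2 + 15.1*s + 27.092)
DC gain = H(0) = num(0)/den(0) = 0.5/27.092 = 0.01846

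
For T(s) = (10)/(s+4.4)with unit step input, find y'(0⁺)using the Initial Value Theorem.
IVT: y'(0⁺) = lim_{s→∞} s²·Y(s) = lim_{s→∞} s·T(s).
deg(num) = 0, deg(den) = 1, relative degree = 1, so s·T(s) → (leading num)/(leading den) = 10/1 = 10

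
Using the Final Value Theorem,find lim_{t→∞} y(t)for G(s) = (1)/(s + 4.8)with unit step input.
FVT: lim_{t→∞} y(t) = lim_{s→0} s*Y(s) where Y(s) = G(s)/s.
= lim_{s→0} G(s) = G(0) = num(0)/den(0) = 1/4.8 = 0.2083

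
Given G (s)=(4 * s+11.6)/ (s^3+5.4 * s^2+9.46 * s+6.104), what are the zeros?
Set numerator = 0: 4*s + 11.6 = 0 → Zeros: -2.9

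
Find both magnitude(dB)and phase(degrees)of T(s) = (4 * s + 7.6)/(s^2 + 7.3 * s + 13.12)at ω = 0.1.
Substitute s = j*0.1: T(j0.1) = 0.579612 - 0.00176329j.
|T| = 20*log₁₀(sqrt(Re²+Im²)) = -4.74 dB.
∠T = atan2(Im, Re) = -0.17°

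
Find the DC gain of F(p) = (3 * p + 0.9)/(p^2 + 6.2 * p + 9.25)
DC gain = F(0) = num(0)/den(0) = 0.9/9.25 = 0.0973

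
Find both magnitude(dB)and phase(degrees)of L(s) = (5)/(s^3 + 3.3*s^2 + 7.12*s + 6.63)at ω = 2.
Substitute s = j*2: L(j2) = -0.40011 - 0.380013j.
|L| = 20*log₁₀(sqrt(Re²+Im²)) = -5.16 dB.
∠L = atan2(Im, Re) = -136.48°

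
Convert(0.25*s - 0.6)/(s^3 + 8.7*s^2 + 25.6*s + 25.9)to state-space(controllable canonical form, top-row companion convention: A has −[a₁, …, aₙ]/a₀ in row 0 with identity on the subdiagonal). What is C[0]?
Reachable canonical form: C = numerator coefficients (right-aligned, zero-padded to length n).
num = 0.25*s - 0.6, C = [[0, 0.25, -0.6]].
C[0] = 0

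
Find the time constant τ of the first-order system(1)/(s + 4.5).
First-order system: τ = -1/pole. Pole = -4.5. τ = -1/(-4.5) = 0.2222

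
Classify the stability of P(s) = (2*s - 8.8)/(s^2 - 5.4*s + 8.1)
Denominator: s^2 - 5.4*s + 8.1. Poles: 2.7 + 0.9j, 2.7 - 0.9j. Unstable (2 pole(s) in RHP)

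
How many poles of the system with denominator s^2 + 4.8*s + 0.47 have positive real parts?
s^2 + 4.8*s + 0.47 = (s + 4.7)(s + 0.1). Poles: -0.1, -4.7. RHP poles (Re>0): 0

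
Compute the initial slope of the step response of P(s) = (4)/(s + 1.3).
IVT: y'(0⁺) = lim_{s→∞} s²·Y(s) = lim_{s→∞} s·P(s).
deg(num) = 0, deg(den) = 1, relative degree = 1, so s·P(s) → (leading num)/(leading den) = 4/1 = 4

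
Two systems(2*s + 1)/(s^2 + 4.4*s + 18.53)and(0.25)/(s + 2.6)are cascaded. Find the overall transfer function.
Series: H = H₁ · H₂ = (n₁·n₂)/(d₁·d₂).
Num: n₁·n₂ = 0.5*s + 0.25. Den: d₁·d₂ = s^3 + 7*s^2 + 29.97*s + 48.178.
H(s) = (0.5*s + 0.25)/(s^3 + 7*s^2 + 29.97*s + 48.178)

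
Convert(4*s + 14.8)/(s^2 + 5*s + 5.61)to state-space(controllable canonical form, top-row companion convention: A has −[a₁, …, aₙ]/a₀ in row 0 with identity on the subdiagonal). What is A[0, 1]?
Reachable canonical form for den = s^2 + 5*s + 5.61: top row of A = -[a₁,a₂,...,aₙ]/a₀, ones on the subdiagonal, zeros elsewhere.
A = [[-5, -5.61], [1, 0]].
A[0,1] = -5.61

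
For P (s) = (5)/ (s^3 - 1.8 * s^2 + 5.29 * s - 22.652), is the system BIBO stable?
Denominator: s^3 - 1.8*s^2 + 5.29*s - 22.652 = (s - 2.8)(s^2 + s + 8.09). Poles: -0.5 + 2.8j, -0.5 - 2.8j, 2.8. All Re(p)<0: No (unstable)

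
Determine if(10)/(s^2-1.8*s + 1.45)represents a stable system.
Denominator: s^2 - 1.8*s + 1.45. Poles: 0.9 + 0.8j, 0.9 - 0.8j. All Re(p)<0: No (unstable)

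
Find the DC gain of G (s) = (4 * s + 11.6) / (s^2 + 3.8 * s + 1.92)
DC gain = G(0) = num(0)/den(0) = 11.6/1.92 = 6.042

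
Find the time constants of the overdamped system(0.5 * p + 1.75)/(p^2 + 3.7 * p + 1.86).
Overdamped: real poles at -3.1, -0.6. τ = -1/pole → τ₁ = 0.3226, τ₂ = 1.667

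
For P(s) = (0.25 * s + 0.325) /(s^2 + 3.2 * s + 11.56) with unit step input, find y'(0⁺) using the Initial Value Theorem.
IVT: y'(0⁺) = lim_{s→∞} s²·Y(s) = lim_{s→∞} s·P(s).
deg(num) = 1, deg(den) = 2, relative degree = 1, so s·P(s) → (leading num)/(leading den) = 0.25/1 = 0.25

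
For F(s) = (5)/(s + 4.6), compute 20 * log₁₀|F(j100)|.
Substitute s = j*100: F(j100) = 0.00229514 - 0.0498944j.
|F(j100)| = sqrt(Re² + Im²) = 0.04995.
20*log₁₀(0.04995) = -26.03 dB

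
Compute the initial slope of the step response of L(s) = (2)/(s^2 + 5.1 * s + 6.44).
IVT: y'(0⁺) = lim_{s→∞} s²·Y(s) = lim_{s→∞} s·L(s).
deg(num) = 0, deg(den) = 2, relative degree = 2 ≥ 2, so s·L(s) → 0. Initial slope = 0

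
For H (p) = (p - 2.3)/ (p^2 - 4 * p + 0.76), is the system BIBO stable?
Denominator: p^2 - 4*p + 0.76 = (p - 3.8)(p - 0.2). Poles: 0.2, 3.8. All Re(p)<0: No (unstable)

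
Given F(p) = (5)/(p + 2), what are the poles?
Set denominator = 0: p + 2 = 0 → Poles: -2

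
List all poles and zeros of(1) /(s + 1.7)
Set denominator = 0: s + 1.7 = 0 → Poles: -1.7
Numerator is a nonzero constant (1) → Zeros: none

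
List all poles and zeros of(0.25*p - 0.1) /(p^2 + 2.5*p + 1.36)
Set denominator = 0: p^2 + 2.5*p + 1.36 = (p + 1.7)(p + 0.8) = 0 → Poles: -0.8, -1.7
Set numerator = 0: 0.25*p - 0.1 = 0 → Zeros: 0.4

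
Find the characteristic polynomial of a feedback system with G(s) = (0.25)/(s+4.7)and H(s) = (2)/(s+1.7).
Characteristic poly = G_den * H_den + G_num * H_num = (s^2 + 6.4*s + 7.99) + (0.5) = s^2 + 6.4*s + 8.49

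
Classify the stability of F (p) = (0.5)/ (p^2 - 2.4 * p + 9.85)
Denominator: p^2 - 2.4*p + 9.85. Poles: 1.2 + 2.9j, 1.2 - 2.9j. Unstable (2 pole(s) in RHP)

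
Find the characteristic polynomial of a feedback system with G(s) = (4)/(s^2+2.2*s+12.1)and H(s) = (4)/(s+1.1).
Characteristic poly = G_den * H_den + G_num * H_num = (s^3 + 3.3*s^2 + 14.52*s + 13.31) + (16) = s^3 + 3.3*s^2 + 14.52*s + 29.31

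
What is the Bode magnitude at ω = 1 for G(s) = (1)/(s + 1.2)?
Substitute s = j*1: G(j1) = 0.491803 - 0.409836j.
|G(j1)| = sqrt(Re² + Im²) = 0.6402.
20*log₁₀(0.6402) = -3.87 dB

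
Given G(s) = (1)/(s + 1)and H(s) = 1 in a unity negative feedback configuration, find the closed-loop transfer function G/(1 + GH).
Closed-loop T = G/(1+GH).
Numerator: G_num * H_den = 1.
Denominator: G_den * H_den + G_num * H_num = (s + 1) + (1) = s + 2.
T(s) = (1)/(s + 2)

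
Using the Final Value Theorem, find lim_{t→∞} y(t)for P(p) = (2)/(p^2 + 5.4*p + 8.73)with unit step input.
FVT: lim_{t→∞} y(t) = lim_{p→0} p*Y(p) where Y(p) = P(p)/p.
= lim_{p→0} P(p) = P(0) = num(0)/den(0) = 2/8.73 = 0.2291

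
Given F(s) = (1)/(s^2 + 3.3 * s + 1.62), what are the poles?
Set denominator = 0: s^2 + 3.3*s + 1.62 = (s + 0.6)(s + 2.7) = 0 → Poles: -0.6, -2.7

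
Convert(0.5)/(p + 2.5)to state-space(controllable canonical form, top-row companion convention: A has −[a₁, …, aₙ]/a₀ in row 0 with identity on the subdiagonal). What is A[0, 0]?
Reachable canonical form for den = p + 2.5: top row of A = -[a₁,a₂,...,aₙ]/a₀, ones on the subdiagonal, zeros elsewhere.
A = [[-2.5]].
A[0,0] = -2.5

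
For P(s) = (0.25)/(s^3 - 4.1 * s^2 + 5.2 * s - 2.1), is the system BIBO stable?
Denominator: s^3 - 4.1*s^2 + 5.2*s - 2.1 = (s - 1)(s - 2.1)(s - 1). Poles: 1, 1, 2.1. All Re(p)<0: No (unstable)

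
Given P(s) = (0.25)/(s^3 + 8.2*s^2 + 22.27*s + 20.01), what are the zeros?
Numerator is a nonzero constant (0.25) → Zeros: none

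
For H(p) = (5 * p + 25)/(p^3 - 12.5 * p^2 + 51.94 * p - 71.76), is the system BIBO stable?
Denominator: p^3 - 12.5*p^2 + 51.94*p - 71.76 = (p - 4)(p - 4.6)(p - 3.9). Poles: 3.9, 4, 4.6. All Re(p)<0: No (unstable)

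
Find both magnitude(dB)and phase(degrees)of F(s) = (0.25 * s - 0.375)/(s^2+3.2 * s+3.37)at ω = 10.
Substitute s = j*10: F(j10) = 0.0112182 - 0.0221568j.
|F| = 20*log₁₀(sqrt(Re²+Im²)) = -32.10 dB.
∠F = atan2(Im, Re) = -63.15°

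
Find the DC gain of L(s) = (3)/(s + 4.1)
DC gain = L(0) = num(0)/den(0) = 3/4.1 = 0.7317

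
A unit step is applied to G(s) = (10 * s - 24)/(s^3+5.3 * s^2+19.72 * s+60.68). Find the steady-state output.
FVT: lim_{t→∞} y(t) = lim_{s→0} s*Y(s) where Y(s) = G(s)/s.
= lim_{s→0} G(s) = G(0) = num(0)/den(0) = -24/60.68 = -0.3955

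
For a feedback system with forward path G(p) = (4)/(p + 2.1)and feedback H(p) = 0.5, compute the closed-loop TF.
Closed-loop T = G/(1+GH).
Numerator: G_num * H_den = 4.
Denominator: G_den * H_den + G_num * H_num = (p + 2.1) + (2) = p + 4.1.
T(p) = (4)/(p + 4.1)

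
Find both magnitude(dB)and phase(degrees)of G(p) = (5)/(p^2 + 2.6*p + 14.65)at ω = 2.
Substitute p = j*2: G(j2) = 0.379105 - 0.185103j.
|G| = 20*log₁₀(sqrt(Re²+Im²)) = -7.50 dB.
∠G = atan2(Im, Re) = -26.02°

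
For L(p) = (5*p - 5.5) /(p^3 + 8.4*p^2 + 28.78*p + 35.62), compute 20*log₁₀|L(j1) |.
Substitute p = j*1: L(j1) = -0.00714637 + 0.190982j.
|L(j1)| = sqrt(Re² + Im²) = 0.1911.
20*log₁₀(0.1911) = -14.37 dB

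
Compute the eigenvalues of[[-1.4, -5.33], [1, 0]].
Eigenvalues solve det(λI - A) = 0.
Characteristic polynomial: λ^2 + 1.4*λ + 5.33 = 0.
Roots: -0.7 + 2.2j, -0.7 - 2.2j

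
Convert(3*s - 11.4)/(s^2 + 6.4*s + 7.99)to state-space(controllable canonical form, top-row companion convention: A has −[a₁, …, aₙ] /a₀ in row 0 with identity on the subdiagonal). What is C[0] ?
Reachable canonical form: C = numerator coefficients (right-aligned, zero-padded to length n).
num = 3*s - 11.4, C = [[3, -11.4]].
C[0] = 3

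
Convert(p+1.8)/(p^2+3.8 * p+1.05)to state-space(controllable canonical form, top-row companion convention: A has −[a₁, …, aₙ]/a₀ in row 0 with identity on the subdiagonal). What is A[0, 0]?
Reachable canonical form for den = p^2 + 3.8*p + 1.05: top row of A = -[a₁,a₂,...,aₙ]/a₀, ones on the subdiagonal, zeros elsewhere.
A = [[-3.8, -1.05], [1, 0]].
A[0,0] = -3.8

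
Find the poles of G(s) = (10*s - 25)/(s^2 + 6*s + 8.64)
Set denominator = 0: s^2 + 6*s + 8.64 = (s + 2.4)(s + 3.6) = 0 → Poles: -2.4, -3.6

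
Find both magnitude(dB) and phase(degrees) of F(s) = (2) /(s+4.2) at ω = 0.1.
Substitute s = j*0.1: F(j0.1) = 0.475921 - 0.0113314j.
|F| = 20*log₁₀(sqrt(Re²+Im²)) = -6.45 dB.
∠F = atan2(Im, Re) = -1.36°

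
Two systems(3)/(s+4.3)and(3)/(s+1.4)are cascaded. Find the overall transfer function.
Series: H = H₁ · H₂ = (n₁·n₂)/(d₁·d₂).
Num: n₁·n₂ = 9. Den: d₁·d₂ = s^2 + 5.7*s + 6.02.
H(s) = (9)/(s^2 + 5.7*s + 6.02)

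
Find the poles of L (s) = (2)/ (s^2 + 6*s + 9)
Set denominator = 0: s^2 + 6*s + 9 = (s + 3)(s + 3) = 0 → Poles: -3, -3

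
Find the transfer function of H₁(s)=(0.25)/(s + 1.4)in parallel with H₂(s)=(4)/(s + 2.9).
Parallel: H = H₁ + H₂ = (n₁·d₂ + n₂·d₁)/(d₁·d₂).
n₁·d₂ = 0.25*s + 0.725. n₂·d₁ = 4*s + 5.6. Sum = 4.25*s + 6.325. d₁·d₂ = s^2 + 4.3*s + 4.06.
H(s) = (4.25*s + 6.325)/(s^2 + 4.3*s + 4.06)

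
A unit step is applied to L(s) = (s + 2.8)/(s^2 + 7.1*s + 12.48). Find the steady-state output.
FVT: lim_{t→∞} y(t) = lim_{s→0} s*Y(s) where Y(s) = L(s)/s.
= lim_{s→0} L(s) = L(0) = num(0)/den(0) = 2.8/12.48 = 0.2244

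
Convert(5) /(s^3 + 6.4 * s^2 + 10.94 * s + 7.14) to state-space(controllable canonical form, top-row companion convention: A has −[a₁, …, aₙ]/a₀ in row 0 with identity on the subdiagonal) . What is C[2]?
Reachable canonical form: C = numerator coefficients (right-aligned, zero-padded to length n).
num = 5, C = [[0, 0, 5]].
C[2] = 5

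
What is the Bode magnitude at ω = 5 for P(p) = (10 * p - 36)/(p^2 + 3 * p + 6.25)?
Substitute p = j*5: P(j5) = 2.47154 - 0.689431j.
|P(j5)| = sqrt(Re² + Im²) = 2.566.
20*log₁₀(2.566) = 8.18 dB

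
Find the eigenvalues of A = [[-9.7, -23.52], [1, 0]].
Eigenvalues solve det(λI - A) = 0.
Characteristic polynomial: λ^2 + 9.7*λ + 23.52 = 0.
Factor: (λ + 4.9)(λ + 4.8) = 0.
Roots: -4.8, -4.9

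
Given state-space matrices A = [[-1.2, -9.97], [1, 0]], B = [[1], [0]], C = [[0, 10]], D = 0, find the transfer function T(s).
T(s) = C(sI - A)⁻¹B + D.
Characteristic polynomial det(sI - A) = s^2 + 1.2*s + 9.97.
Numerator from C·adj(sI-A)·B + D·det(sI-A) = 10.
T(s) = (10)/(s^2 + 1.2*s + 9.97)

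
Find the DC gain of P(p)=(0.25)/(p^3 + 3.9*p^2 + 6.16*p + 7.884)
DC gain = P(0) = num(0)/den(0) = 0.25/7.884 = 0.03171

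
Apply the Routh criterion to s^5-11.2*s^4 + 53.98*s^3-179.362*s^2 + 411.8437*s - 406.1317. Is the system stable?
Routh array:
s^5: [1, 53.98, 411.8437]; s^4: [-11.2, -179.362, -406.1317]; s^3: [37.9655, 375.582]; s^2: [-68.5637, -406.1317]; s^1: [150.696]; s^0: [-406.1317]
First column: [1, -11.2, 37.9655, -68.5637, 150.696, -406.1317]. Sign changes = 5.
No, unstable (5 RHP root(s))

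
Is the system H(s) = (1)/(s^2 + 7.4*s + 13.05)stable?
Denominator: s^2 + 7.4*s + 13.05 = (s + 4.5)(s + 2.9). Poles: -2.9, -4.5. All Re(p)<0: Yes (stable)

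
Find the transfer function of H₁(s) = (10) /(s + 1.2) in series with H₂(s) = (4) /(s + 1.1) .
Series: H = H₁ · H₂ = (n₁·n₂)/(d₁·d₂).
Num: n₁·n₂ = 40. Den: d₁·d₂ = s^2 + 2.3*s + 1.32.
H(s) = (40)/(s^2 + 2.3*s + 1.32)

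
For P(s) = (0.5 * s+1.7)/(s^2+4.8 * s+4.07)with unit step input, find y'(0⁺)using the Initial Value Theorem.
IVT: y'(0⁺) = lim_{s→∞} s²·Y(s) = lim_{s→∞} s·P(s).
deg(num) = 1, deg(den) = 2, relative degree = 1, so s·P(s) → (leading num)/(leading den) = 0.5/1 = 0.5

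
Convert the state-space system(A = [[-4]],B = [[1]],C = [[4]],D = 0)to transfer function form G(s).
G(s) = C(sI - A)⁻¹B + D.
Characteristic polynomial det(sI - A) = s + 4.
Numerator from C·adj(sI-A)·B + D·det(sI-A) = 4.
G(s) = (4)/(s + 4)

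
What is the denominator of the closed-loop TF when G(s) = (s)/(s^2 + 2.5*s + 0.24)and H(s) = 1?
Characteristic poly = G_den * H_den + G_num * H_num = (s^2 + 2.5*s + 0.24) + (s) = s^2 + 3.5*s + 0.24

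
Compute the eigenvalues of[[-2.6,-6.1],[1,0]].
Eigenvalues solve det(λI - A) = 0.
Characteristic polynomial: λ^2 + 2.6*λ + 6.1 = 0.
Roots: -1.3 + 2.1j, -1.3 - 2.1j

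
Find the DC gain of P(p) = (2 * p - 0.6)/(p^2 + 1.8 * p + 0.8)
DC gain = P(0) = num(0)/den(0) = -0.6/0.8 = -0.75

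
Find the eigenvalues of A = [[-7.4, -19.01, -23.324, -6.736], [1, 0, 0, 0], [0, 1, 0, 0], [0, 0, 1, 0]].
Eigenvalues solve det(λI - A) = 0.
Characteristic polynomial: λ^4 + 7.4*λ^3 + 19.01*λ^2 + 23.324*λ + 6.736 = 0.
Factor: (λ + 4)(λ + 0.4)(λ^2 + 3*λ + 4.21) = 0.
Roots: -0.4, -1.5 + 1.4j, -1.5 - 1.4j, -4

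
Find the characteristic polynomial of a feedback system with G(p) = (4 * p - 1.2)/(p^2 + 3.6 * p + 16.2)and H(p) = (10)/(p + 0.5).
Characteristic poly = G_den * H_den + G_num * H_num = (p^3 + 4.1*p^2 + 18*p + 8.1) + (40*p - 12) = p^3 + 4.1*p^2 + 58*p - 3.9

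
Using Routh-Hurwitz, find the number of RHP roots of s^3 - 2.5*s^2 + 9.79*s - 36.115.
Routh array:
s^3: [1, 9.79]; s^2: [-2.5, -36.115]; s^1: [-4.656]; s^0: [-36.115]
First column: [1, -2.5, -4.656, -36.115]. Sign changes = RHP roots = 1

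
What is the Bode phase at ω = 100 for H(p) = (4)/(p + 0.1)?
Substitute p = j*100: H(j100) = 4e-05 - 0.04j.
∠H(j100) = atan2(Im, Re) = atan2(-0.04, 4e-05) = -89.94°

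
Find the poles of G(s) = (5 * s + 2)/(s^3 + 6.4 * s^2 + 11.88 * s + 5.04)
Set denominator = 0: s^3 + 6.4*s^2 + 11.88*s + 5.04 = (s + 3)(s + 0.6)(s + 2.8) = 0 → Poles: -0.6, -2.8, -3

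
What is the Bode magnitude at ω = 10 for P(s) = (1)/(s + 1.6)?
Substitute s = j*10: P(j10) = 0.0156006 - 0.0975039j.
|P(j10)| = sqrt(Re² + Im²) = 0.09874.
20*log₁₀(0.09874) = -20.11 dB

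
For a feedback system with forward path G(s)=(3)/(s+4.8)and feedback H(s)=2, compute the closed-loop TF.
Closed-loop T = G/(1+GH).
Numerator: G_num * H_den = 3.
Denominator: G_den * H_den + G_num * H_num = (s + 4.8) + (6) = s + 10.8.
T(s) = (3)/(s + 10.8)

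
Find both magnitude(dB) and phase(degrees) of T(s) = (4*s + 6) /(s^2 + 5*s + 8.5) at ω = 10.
Substitute s = j*10: T(j10) = 0.133459 - 0.36423j.
|T| = 20*log₁₀(sqrt(Re²+Im²)) = -8.23 dB.
∠T = atan2(Im, Re) = -69.88°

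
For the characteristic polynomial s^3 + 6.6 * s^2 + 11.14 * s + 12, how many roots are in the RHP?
s^3 + 6.6*s^2 + 11.14*s + 12 = (s + 4.8)(s^2 + 1.8*s + 2.5). Poles: -0.9 + 1.3j, -0.9 - 1.3j, -4.8. RHP poles (Re>0): 0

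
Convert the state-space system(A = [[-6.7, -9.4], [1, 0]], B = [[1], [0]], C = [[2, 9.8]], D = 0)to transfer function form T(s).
T(s) = C(sI - A)⁻¹B + D.
Characteristic polynomial det(sI - A) = s^2 + 6.7*s + 9.4.
Numerator from C·adj(sI-A)·B + D·det(sI-A) = 2*s + 9.8.
T(s) = (2*s + 9.8)/(s^2 + 6.7*s + 9.4)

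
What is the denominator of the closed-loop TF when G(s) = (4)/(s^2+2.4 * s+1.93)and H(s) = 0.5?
Characteristic poly = G_den * H_den + G_num * H_num = (s^2 + 2.4*s + 1.93) + (2) = s^2 + 2.4*s + 3.93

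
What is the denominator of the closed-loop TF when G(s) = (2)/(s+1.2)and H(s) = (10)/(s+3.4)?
Characteristic poly = G_den * H_den + G_num * H_num = (s^2 + 4.6*s + 4.08) + (20) = s^2 + 4.6*s + 24.08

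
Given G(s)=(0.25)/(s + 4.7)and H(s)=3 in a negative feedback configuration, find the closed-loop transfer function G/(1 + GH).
Closed-loop T = G/(1+GH).
Numerator: G_num * H_den = 0.25.
Denominator: G_den * H_den + G_num * H_num = (s + 4.7) + (0.75) = s + 5.45.
T(s) = (0.25)/(s + 5.45)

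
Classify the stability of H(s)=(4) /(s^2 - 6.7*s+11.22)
Denominator: s^2 - 6.7*s + 11.22 = (s - 3.4)(s - 3.3). Poles: 3.3, 3.4. Unstable (2 pole(s) in RHP)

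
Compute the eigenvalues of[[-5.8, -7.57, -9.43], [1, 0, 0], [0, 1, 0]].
Eigenvalues solve det(λI - A) = 0.
Characteristic polynomial: λ^3 + 5.8*λ^2 + 7.57*λ + 9.43 = 0.
Factor: (λ + 4.6)(λ^2 + 1.2*λ + 2.05) = 0.
Roots: -0.6 + 1.3j, -0.6 - 1.3j, -4.6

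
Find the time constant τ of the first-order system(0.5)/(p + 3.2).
First-order system: τ = -1/pole. Pole = -3.2. τ = -1/(-3.2) = 0.3125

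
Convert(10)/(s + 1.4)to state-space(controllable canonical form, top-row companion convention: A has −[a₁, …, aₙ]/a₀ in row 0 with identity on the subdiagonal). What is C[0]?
Reachable canonical form: C = numerator coefficients (right-aligned, zero-padded to length n).
num = 10, C = [[10]].
C[0] = 10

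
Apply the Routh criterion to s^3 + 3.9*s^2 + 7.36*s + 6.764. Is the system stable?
Routh array:
s^3: [1, 7.36]; s^2: [3.9, 6.764]; s^1: [5.62564]; s^0: [6.764]
First column: [1, 3.9, 5.62564, 6.764]. Sign changes = 0.
Yes, stable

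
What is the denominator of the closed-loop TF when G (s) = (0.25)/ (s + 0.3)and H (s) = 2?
Characteristic poly = G_den * H_den + G_num * H_num = (s + 0.3) + (0.5) = s + 0.8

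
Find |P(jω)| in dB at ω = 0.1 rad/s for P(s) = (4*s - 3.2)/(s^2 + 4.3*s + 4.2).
Substitute s = j*0.1: P(j0.1) = -0.746068 + 0.172031j.
|P(j0.1)| = sqrt(Re² + Im²) = 0.7656.
20*log₁₀(0.7656) = -2.32 dB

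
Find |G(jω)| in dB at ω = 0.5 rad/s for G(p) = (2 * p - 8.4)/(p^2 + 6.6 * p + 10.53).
Substitute p = j*0.5: G(j0.5) = -0.712474 + 0.325989j.
|G(j0.5)| = sqrt(Re² + Im²) = 0.7835.
20*log₁₀(0.7835) = -2.12 dB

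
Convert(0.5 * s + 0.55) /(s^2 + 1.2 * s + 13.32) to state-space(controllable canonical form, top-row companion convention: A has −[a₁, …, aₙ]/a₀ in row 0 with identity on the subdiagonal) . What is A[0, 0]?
Reachable canonical form for den = s^2 + 1.2*s + 13.32: top row of A = -[a₁,a₂,...,aₙ]/a₀, ones on the subdiagonal, zeros elsewhere.
A = [[-1.2, -13.32], [1, 0]].
A[0,0] = -1.2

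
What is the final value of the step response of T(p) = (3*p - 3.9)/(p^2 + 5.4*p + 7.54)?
FVT: lim_{t→∞} y(t) = lim_{p→0} p*Y(p) where Y(p) = T(p)/p.
= lim_{p→0} T(p) = T(0) = num(0)/den(0) = -3.9/7.54 = -0.5172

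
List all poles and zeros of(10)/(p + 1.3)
Set denominator = 0: p + 1.3 = 0 → Poles: -1.3
Numerator is a nonzero constant (10) → Zeros: none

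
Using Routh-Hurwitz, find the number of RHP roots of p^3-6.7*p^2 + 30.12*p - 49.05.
Routh array:
p^3: [1, 30.12]; p^2: [-6.7, -49.05]; p^1: [22.7991]; p^0: [-49.05]
First column: [1, -6.7, 22.7991, -49.05]. Sign changes = RHP roots = 3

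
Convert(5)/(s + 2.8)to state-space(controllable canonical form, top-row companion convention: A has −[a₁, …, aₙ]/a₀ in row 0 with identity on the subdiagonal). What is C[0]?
Reachable canonical form: C = numerator coefficients (right-aligned, zero-padded to length n).
num = 5, C = [[5]].
C[0] = 5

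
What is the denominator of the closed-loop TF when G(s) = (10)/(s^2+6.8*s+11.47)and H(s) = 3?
Characteristic poly = G_den * H_den + G_num * H_num = (s^2 + 6.8*s + 11.47) + (30) = s^2 + 6.8*s + 41.47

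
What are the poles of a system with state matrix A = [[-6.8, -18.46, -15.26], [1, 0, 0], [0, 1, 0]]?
Eigenvalues solve det(λI - A) = 0.
Characteristic polynomial: λ^3 + 6.8*λ^2 + 18.46*λ + 15.26 = 0.
Factor: (λ + 1.4)(λ^2 + 5.4*λ + 10.9) = 0.
Roots: -1.4, -2.7 + 1.9j, -2.7 - 1.9j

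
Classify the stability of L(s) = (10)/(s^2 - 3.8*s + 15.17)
Denominator: s^2 - 3.8*s + 15.17. Poles: 1.9 + 3.4j, 1.9 - 3.4j. Unstable (2 pole(s) in RHP)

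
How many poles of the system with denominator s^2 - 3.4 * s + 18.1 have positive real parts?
Poles: 1.7 + 3.9j, 1.7 - 3.9j. RHP poles (Re>0): 2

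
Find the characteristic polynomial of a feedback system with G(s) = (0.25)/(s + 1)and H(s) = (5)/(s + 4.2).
Characteristic poly = G_den * H_den + G_num * H_num = (s^2 + 5.2*s + 4.2) + (1.25) = s^2 + 5.2*s + 5.45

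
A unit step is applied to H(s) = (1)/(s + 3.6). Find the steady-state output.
FVT: lim_{t→∞} y(t) = lim_{s→0} s*Y(s) where Y(s) = H(s)/s.
= lim_{s→0} H(s) = H(0) = num(0)/den(0) = 1/3.6 = 0.2778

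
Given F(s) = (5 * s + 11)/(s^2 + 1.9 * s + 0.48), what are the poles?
Set denominator = 0: s^2 + 1.9*s + 0.48 = (s + 0.3)(s + 1.6) = 0 → Poles: -0.3, -1.6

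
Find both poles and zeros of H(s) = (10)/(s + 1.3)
Set denominator = 0: s + 1.3 = 0 → Poles: -1.3
Numerator is a nonzero constant (10) → Zeros: none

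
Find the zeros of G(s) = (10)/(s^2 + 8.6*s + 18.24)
Numerator is a nonzero constant (10) → Zeros: none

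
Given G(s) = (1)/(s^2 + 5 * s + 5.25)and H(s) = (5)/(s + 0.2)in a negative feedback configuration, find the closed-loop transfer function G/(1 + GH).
Closed-loop T = G/(1+GH).
Numerator: G_num * H_den = s + 0.2.
Denominator: G_den * H_den + G_num * H_num = (s^3 + 5.2*s^2 + 6.25*s + 1.05) + (5) = s^3 + 5.2*s^2 + 6.25*s + 6.05.
T(s) = (s + 0.2)/(s^3 + 5.2*s^2 + 6.25*s + 6.05)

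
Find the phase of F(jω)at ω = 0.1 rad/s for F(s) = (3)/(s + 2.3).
Substitute s = j*0.1: F(j0.1) = 1.30189 - 0.0566038j.
∠F(j0.1) = atan2(Im, Re) = atan2(-0.0566038, 1.30189) = -2.49°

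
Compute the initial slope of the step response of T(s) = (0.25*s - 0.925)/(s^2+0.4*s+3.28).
IVT: y'(0⁺) = lim_{s→∞} s²·Y(s) = lim_{s→∞} s·T(s).
deg(num) = 1, deg(den) = 2, relative degree = 1, so s·T(s) → (leading num)/(leading den) = 0.25/1 = 0.25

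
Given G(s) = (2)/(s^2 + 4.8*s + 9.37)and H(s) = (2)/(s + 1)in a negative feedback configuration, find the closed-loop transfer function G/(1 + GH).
Closed-loop T = G/(1+GH).
Numerator: G_num * H_den = 2*s + 2.
Denominator: G_den * H_den + G_num * H_num = (s^3 + 5.8*s^2 + 14.17*s + 9.37) + (4) = s^3 + 5.8*s^2 + 14.17*s + 13.37.
T(s) = (2*s + 2)/(s^3 + 5.8*s^2 + 14.17*s + 13.37)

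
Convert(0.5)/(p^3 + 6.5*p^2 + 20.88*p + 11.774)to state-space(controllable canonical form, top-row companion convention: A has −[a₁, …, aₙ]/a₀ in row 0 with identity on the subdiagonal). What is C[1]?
Reachable canonical form: C = numerator coefficients (right-aligned, zero-padded to length n).
num = 0.5, C = [[0, 0, 0.5]].
C[1] = 0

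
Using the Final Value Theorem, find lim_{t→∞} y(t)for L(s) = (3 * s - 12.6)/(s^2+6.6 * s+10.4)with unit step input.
FVT: lim_{t→∞} y(t) = lim_{s→0} s*Y(s) where Y(s) = L(s)/s.
= lim_{s→0} L(s) = L(0) = num(0)/den(0) = -12.6/10.4 = -1.212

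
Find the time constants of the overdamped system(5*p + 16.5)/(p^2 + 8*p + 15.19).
Overdamped: real poles at -4.9, -3.1. τ = -1/pole → τ₁ = 0.2041, τ₂ = 0.3226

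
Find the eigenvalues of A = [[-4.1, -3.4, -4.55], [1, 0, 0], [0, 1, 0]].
Eigenvalues solve det(λI - A) = 0.
Characteristic polynomial: λ^3 + 4.1*λ^2 + 3.4*λ + 4.55 = 0.
Factor: (λ + 3.5)(λ^2 + 0.6*λ + 1.3) = 0.
Roots: -0.3 + 1.1j, -0.3 - 1.1j, -3.5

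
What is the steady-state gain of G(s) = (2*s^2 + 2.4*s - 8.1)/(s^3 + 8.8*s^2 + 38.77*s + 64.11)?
DC gain = G(0) = num(0)/den(0) = -8.1/64.11 = -0.1263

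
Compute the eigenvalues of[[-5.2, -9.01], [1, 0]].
Eigenvalues solve det(λI - A) = 0.
Characteristic polynomial: λ^2 + 5.2*λ + 9.01 = 0.
Roots: -2.6 + 1.5j, -2.6 - 1.5j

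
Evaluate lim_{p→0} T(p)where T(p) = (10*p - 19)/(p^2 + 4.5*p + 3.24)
DC gain = T(0) = num(0)/den(0) = -19/3.24 = -5.864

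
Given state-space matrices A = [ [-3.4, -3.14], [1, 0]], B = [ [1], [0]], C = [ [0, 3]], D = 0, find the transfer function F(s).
F(s) = C(sI - A)⁻¹B + D.
Characteristic polynomial det(sI - A) = s^2 + 3.4*s + 3.14.
Numerator from C·adj(sI-A)·B + D·det(sI-A) = 3.
F(s) = (3)/(s^2 + 3.4*s + 3.14)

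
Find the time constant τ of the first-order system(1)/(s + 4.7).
First-order system: τ = -1/pole. Pole = -4.7. τ = -1/(-4.7) = 0.2128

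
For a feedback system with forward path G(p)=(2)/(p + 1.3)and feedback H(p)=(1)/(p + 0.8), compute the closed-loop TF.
Closed-loop T = G/(1+GH).
Numerator: G_num * H_den = 2*p + 1.6.
Denominator: G_den * H_den + G_num * H_num = (p^2 + 2.1*p + 1.04) + (2) = p^2 + 2.1*p + 3.04.
T(p) = (2*p + 1.6)/(p^2 + 2.1*p + 3.04)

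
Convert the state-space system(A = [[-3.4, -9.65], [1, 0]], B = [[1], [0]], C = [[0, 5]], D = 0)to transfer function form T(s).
T(s) = C(sI - A)⁻¹B + D.
Characteristic polynomial det(sI - A) = s^2 + 3.4*s + 9.65.
Numerator from C·adj(sI-A)·B + D·det(sI-A) = 5.
T(s) = (5)/(s^2 + 3.4*s + 9.65)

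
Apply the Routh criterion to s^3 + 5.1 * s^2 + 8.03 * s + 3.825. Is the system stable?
Routh array:
s^3: [1, 8.03]; s^2: [5.1, 3.825]; s^1: [7.28]; s^0: [3.825]
First column: [1, 5.1, 7.28, 3.825]. Sign changes = 0.
Yes, stable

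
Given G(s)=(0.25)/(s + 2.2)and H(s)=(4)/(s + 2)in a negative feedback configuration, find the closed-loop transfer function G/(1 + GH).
Closed-loop T = G/(1+GH).
Numerator: G_num * H_den = 0.25*s + 0.5.
Denominator: G_den * H_den + G_num * H_num = (s^2 + 4.2*s + 4.4) + (1) = s^2 + 4.2*s + 5.4.
T(s) = (0.25*s + 0.5)/(s^2 + 4.2*s + 5.4)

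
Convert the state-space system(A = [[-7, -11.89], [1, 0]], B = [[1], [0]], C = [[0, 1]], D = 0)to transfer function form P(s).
P(s) = C(sI - A)⁻¹B + D.
Characteristic polynomial det(sI - A) = s^2 + 7*s + 11.89.
Numerator from C·adj(sI-A)·B + D·det(sI-A) = 1.
P(s) = (1)/(s^2 + 7*s + 11.89)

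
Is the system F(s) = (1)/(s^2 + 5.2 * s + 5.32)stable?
Denominator: s^2 + 5.2*s + 5.32 = (s + 3.8)(s + 1.4). Poles: -1.4, -3.8. All Re(p)<0: Yes (stable)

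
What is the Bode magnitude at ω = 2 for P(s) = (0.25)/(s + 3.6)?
Substitute s = j*2: P(j2) = 0.053066 - 0.0294811j.
|P(j2)| = sqrt(Re² + Im²) = 0.06071.
20*log₁₀(0.06071) = -24.34 dB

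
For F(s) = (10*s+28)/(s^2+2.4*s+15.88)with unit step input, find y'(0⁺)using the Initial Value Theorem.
IVT: y'(0⁺) = lim_{s→∞} s²·Y(s) = lim_{s→∞} s·F(s).
deg(num) = 1, deg(den) = 2, relative degree = 1, so s·F(s) → (leading num)/(leading den) = 10/1 = 10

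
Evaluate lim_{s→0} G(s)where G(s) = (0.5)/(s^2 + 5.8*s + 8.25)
DC gain = G(0) = num(0)/den(0) = 0.5/8.25 = 0.06061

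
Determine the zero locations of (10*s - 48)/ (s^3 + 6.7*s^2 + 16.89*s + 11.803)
Set numerator = 0: 10*s - 48 = 0 → Zeros: 4.8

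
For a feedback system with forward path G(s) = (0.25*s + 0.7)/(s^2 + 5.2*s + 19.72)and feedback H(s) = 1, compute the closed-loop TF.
Closed-loop T = G/(1+GH).
Numerator: G_num * H_den = 0.25*s + 0.7.
Denominator: G_den * H_den + G_num * H_num = (s^2 + 5.2*s + 19.72) + (0.25*s + 0.7) = s^2 + 5.45*s + 20.42.
T(s) = (0.25*s + 0.7)/(s^2 + 5.45*s + 20.42)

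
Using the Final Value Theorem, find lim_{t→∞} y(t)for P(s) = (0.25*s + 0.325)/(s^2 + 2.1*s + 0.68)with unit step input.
FVT: lim_{t→∞} y(t) = lim_{s→0} s*Y(s) where Y(s) = P(s)/s.
= lim_{s→0} P(s) = P(0) = num(0)/den(0) = 0.325/0.68 = 0.4779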